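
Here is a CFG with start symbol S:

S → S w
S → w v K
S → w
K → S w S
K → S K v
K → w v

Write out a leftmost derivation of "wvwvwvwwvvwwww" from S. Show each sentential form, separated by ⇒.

S ⇒ wvK ⇒ wvSwS ⇒ wvwvKwS ⇒ wvwvSwSwS ⇒ wvwvwvKwSwS ⇒ wvwvwvSKvwSwS ⇒ wvwvwvwKvwSwS ⇒ wvwvwvwwvvwSwS ⇒ wvwvwvwwvvwwwS ⇒ wvwvwvwwvvwwww

S ⇒ wvK   [S → w v K]
wvK ⇒ wvSwS   [K → S w S]
wvSwS ⇒ wvwvKwS   [S → w v K]
wvwvKwS ⇒ wvwvSwSwS   [K → S w S]
wvwvSwSwS ⇒ wvwvwvKwSwS   [S → w v K]
wvwvwvKwSwS ⇒ wvwvwvSKvwSwS   [K → S K v]
wvwvwvSKvwSwS ⇒ wvwvwvwKvwSwS   [S → w]
wvwvwvwKvwSwS ⇒ wvwvwvwwvvwSwS   [K → w v]
wvwvwvwwvvwSwS ⇒ wvwvwvwwvvwwwS   [S → w]
wvwvwvwwvvwwwS ⇒ wvwvwvwwvvwwww   [S → w]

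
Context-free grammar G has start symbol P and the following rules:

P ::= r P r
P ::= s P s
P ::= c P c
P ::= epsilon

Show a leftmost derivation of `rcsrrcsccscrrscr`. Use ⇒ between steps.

P ⇒ rPr   [P ::= r P r]
rPr ⇒ rcPcr   [P ::= c P c]
rcPcr ⇒ rcsPscr   [P ::= s P s]
rcsPscr ⇒ rcsrPrscr   [P ::= r P r]
rcsrPrscr ⇒ rcsrrPrrscr   [P ::= r P r]
rcsrrPrrscr ⇒ rcsrrcPcrrscr   [P ::= c P c]
rcsrrcPcrrscr ⇒ rcsrrcsPscrrscr   [P ::= s P s]
rcsrrcsPscrrscr ⇒ rcsrrcscPcscrrscr   [P ::= c P c]
rcsrrcscPcscrrscr ⇒ rcsrrcsccscrrscr   [P ::= epsilon]

P⇒rPr⇒rcPcr⇒rcsPscr⇒rcsrPrscr⇒rcsrrPrrscr⇒rcsrrcPcrrscr⇒rcsrrcsPscrrscr⇒rcsrrcscPcscrrscr⇒rcsrrcsccscrrscr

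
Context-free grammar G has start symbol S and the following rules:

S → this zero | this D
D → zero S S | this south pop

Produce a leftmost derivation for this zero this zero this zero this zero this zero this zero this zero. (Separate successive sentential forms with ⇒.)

S ⇒ this D ⇒ this zero S S ⇒ this zero this D S ⇒ this zero this zero S S S ⇒ this zero this zero this D S S ⇒ this zero this zero this zero S S S S ⇒ this zero this zero this zero this zero S S S ⇒ this zero this zero this zero this zero this zero S S ⇒ this zero this zero this zero this zero this zero this zero S ⇒ this zero this zero this zero this zero this zero this zero this zero

S ⇒ this D   [S → this D]
this D ⇒ this zero S S   [D → zero S S]
this zero S S ⇒ this zero this D S   [S → this D]
this zero this D S ⇒ this zero this zero S S S   [D → zero S S]
this zero this zero S S S ⇒ this zero this zero this D S S   [S → this D]
this zero this zero this D S S ⇒ this zero this zero this zero S S S S   [D → zero S S]
this zero this zero this zero S S S S ⇒ this zero this zero this zero this zero S S S   [S → this zero]
this zero this zero this zero this zero S S S ⇒ this zero this zero this zero this zero this zero S S   [S → this zero]
this zero this zero this zero this zero this zero S S ⇒ this zero this zero this zero this zero this zero this zero S   [S → this zero]
this zero this zero this zero this zero this zero this zero S ⇒ this zero this zero this zero this zero this zero this zero this zero   [S → this zero]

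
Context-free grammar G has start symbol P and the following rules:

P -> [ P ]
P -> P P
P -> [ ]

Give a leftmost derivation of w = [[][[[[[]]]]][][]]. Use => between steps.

P => [P]   [P -> [ P ]]
[P] => [PP]   [P -> P P]
[PP] => [PPP]   [P -> P P]
[PPP] => [[]PP]   [P -> [ ]]
[[]PP] => [[]PPP]   [P -> P P]
[[]PPP] => [[][P]PP]   [P -> [ P ]]
[[][P]PP] => [[][[P]]PP]   [P -> [ P ]]
[[][[P]]PP] => [[][[[P]]]PP]   [P -> [ P ]]
[[][[[P]]]PP] => [[][[[[P]]]]PP]   [P -> [ P ]]
[[][[[[P]]]]PP] => [[][[[[[]]]]]PP]   [P -> [ ]]
[[][[[[[]]]]]PP] => [[][[[[[]]]]][]P]   [P -> [ ]]
[[][[[[[]]]]][]P] => [[][[[[[]]]]][][]]   [P -> [ ]]

P => [P] => [PP] => [PPP] => [[]PP] => [[]PPP] => [[][P]PP] => [[][[P]]PP] => [[][[[P]]]PP] => [[][[[[P]]]]PP] => [[][[[[[]]]]]PP] => [[][[[[[]]]]][]P] => [[][[[[[]]]]][][]]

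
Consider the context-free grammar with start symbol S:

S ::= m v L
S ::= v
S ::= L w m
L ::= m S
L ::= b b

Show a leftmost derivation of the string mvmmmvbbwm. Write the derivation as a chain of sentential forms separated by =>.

S => mvL => mvmS => mvmLwm => mvmmSwm => mvmmmvLwm => mvmmmvbbwm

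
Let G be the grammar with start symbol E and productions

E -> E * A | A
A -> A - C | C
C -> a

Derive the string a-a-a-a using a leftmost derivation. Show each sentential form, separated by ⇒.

E⇒A⇒A-C⇒A-C-C⇒A-C-C-C⇒C-C-C-C⇒a-C-C-C⇒a-a-C-C⇒a-a-a-C⇒a-a-a-a

E ⇒ A   [E -> A]
A ⇒ A-C   [A -> A - C]
A-C ⇒ A-C-C   [A -> A - C]
A-C-C ⇒ A-C-C-C   [A -> A - C]
A-C-C-C ⇒ C-C-C-C   [A -> C]
C-C-C-C ⇒ a-C-C-C   [C -> a]
a-C-C-C ⇒ a-a-C-C   [C -> a]
a-a-C-C ⇒ a-a-a-C   [C -> a]
a-a-a-C ⇒ a-a-a-a   [C -> a]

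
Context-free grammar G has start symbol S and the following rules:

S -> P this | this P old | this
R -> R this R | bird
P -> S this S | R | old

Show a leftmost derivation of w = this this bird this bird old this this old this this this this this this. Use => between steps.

S => P this => S this S this => P this this S this => S this S this this S this => this P old this S this this S this => this S this S old this S this this S this => this this P old this S old this S this this S this => this this R old this S old this S this this S this => this this R this R old this S old this S this this S this => this this bird this R old this S old this S this this S this => this this bird this bird old this S old this S this this S this => this this bird this bird old this this old this S this this S this => this this bird this bird old this this old this this this this S this => this this bird this bird old this this old this this this this this this

S => P this   [S -> P this]
P this => S this S this   [P -> S this S]
S this S this => P this this S this   [S -> P this]
P this this S this => S this S this this S this   [P -> S this S]
S this S this this S this => this P old this S this this S this   [S -> this P old]
this P old this S this this S this => this S this S old this S this this S this   [P -> S this S]
this S this S old this S this this S this => this this P old this S old this S this this S this   [S -> this P old]
this this P old this S old this S this this S this => this this R old this S old this S this this S this   [P -> R]
this this R old this S old this S this this S this => this this R this R old this S old this S this this S this   [R -> R this R]
this this R this R old this S old this S this this S this => this this bird this R old this S old this S this this S this   [R -> bird]
this this bird this R old this S old this S this this S this => this this bird this bird old this S old this S this this S this   [R -> bird]
this this bird this bird old this S old this S this this S this => this this bird this bird old this this old this S this this S this   [S -> this]
this this bird this bird old this this old this S this this S this => this this bird this bird old this this old this this this this S this   [S -> this]
this this bird this bird old this this old this this this this S this => this this bird this bird old this this old this this this this this this   [S -> this]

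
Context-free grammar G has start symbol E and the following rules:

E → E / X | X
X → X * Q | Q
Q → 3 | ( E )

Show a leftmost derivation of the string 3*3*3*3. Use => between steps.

E => X => X*Q => X*Q*Q => X*Q*Q*Q => Q*Q*Q*Q => 3*Q*Q*Q => 3*3*Q*Q => 3*3*3*Q => 3*3*3*3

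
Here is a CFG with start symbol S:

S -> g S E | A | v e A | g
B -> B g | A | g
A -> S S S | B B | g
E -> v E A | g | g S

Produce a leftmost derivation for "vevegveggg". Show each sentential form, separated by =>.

S=>veA=>veBB=>veAB=>veSSSB=>veveASSB=>vevegSSB=>vevegveASB=>vevegvegSB=>vevegveggB=>vevegveggg

S => veA   [S -> v e A]
veA => veBB   [A -> B B]
veBB => veAB   [B -> A]
veAB => veSSSB   [A -> S S S]
veSSSB => veveASSB   [S -> v e A]
veveASSB => vevegSSB   [A -> g]
vevegSSB => vevegveASB   [S -> v e A]
vevegveASB => vevegvegSB   [A -> g]
vevegvegSB => vevegveggB   [S -> g]
vevegveggB => vevegveggg   [B -> g]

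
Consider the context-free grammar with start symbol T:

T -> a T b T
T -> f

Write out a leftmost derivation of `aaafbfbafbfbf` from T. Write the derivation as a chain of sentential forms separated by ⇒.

T ⇒ aTbT ⇒ aaTbTbT ⇒ aaaTbTbTbT ⇒ aaafbTbTbT ⇒ aaafbfbTbT ⇒ aaafbfbaTbTbT ⇒ aaafbfbafbTbT ⇒ aaafbfbafbfbT ⇒ aaafbfbafbfbf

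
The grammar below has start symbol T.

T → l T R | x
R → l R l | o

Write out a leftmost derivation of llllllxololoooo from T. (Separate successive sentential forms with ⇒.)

T⇒lTR⇒llTRR⇒lllTRRR⇒llllTRRRR⇒lllllTRRRRR⇒llllllTRRRRRR⇒llllllxRRRRRR⇒llllllxoRRRRR⇒llllllxolRlRRRR⇒llllllxololRRRR⇒llllllxololoRRR⇒llllllxololooRR⇒llllllxololoooR⇒llllllxololoooo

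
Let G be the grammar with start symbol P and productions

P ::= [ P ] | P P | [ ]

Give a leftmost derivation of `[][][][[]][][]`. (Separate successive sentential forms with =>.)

P => PP => []P => []PP => []PPP => [][]PP => [][]PPP => [][]PPPP => [][][]PPP => [][][][P]PP => [][][][[]]PP => [][][][[]][]P => [][][][[]][][]

P => PP   [P ::= P P]
PP => []P   [P ::= [ ]]
[]P => []PP   [P ::= P P]
[]PP => []PPP   [P ::= P P]
[]PPP => [][]PP   [P ::= [ ]]
[][]PP => [][]PPP   [P ::= P P]
[][]PPP => [][]PPPP   [P ::= P P]
[][]PPPP => [][][]PPP   [P ::= [ ]]
[][][]PPP => [][][][P]PP   [P ::= [ P ]]
[][][][P]PP => [][][][[]]PP   [P ::= [ ]]
[][][][[]]PP => [][][][[]][]P   [P ::= [ ]]
[][][][[]][]P => [][][][[]][][]   [P ::= [ ]]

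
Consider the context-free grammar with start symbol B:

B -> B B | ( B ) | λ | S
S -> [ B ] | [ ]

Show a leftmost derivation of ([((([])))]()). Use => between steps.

B=>(B)=>(BB)=>(SB)=>([B]B)=>([(B)]B)=>([((B))]B)=>([(((B)))]B)=>([(((S)))]B)=>([((([B])))]B)=>([((([])))]B)=>([((([])))](B))=>([((([])))]())

B => (B)   [B -> ( B )]
(B) => (BB)   [B -> B B]
(BB) => (SB)   [B -> S]
(SB) => ([B]B)   [S -> [ B ]]
([B]B) => ([(B)]B)   [B -> ( B )]
([(B)]B) => ([((B))]B)   [B -> ( B )]
([((B))]B) => ([(((B)))]B)   [B -> ( B )]
([(((B)))]B) => ([(((S)))]B)   [B -> S]
([(((S)))]B) => ([((([B])))]B)   [S -> [ B ]]
([((([B])))]B) => ([((([])))]B)   [B -> λ]
([((([])))]B) => ([((([])))](B))   [B -> ( B )]
([((([])))](B)) => ([((([])))]())   [B -> λ]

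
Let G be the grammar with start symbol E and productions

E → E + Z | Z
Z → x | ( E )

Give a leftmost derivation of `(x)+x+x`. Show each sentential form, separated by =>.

E => E+Z => E+Z+Z => Z+Z+Z => (E)+Z+Z => (Z)+Z+Z => (x)+Z+Z => (x)+x+Z => (x)+x+x

E => E+Z   [E → E + Z]
E+Z => E+Z+Z   [E → E + Z]
E+Z+Z => Z+Z+Z   [E → Z]
Z+Z+Z => (E)+Z+Z   [Z → ( E )]
(E)+Z+Z => (Z)+Z+Z   [E → Z]
(Z)+Z+Z => (x)+Z+Z   [Z → x]
(x)+Z+Z => (x)+x+Z   [Z → x]
(x)+x+Z => (x)+x+x   [Z → x]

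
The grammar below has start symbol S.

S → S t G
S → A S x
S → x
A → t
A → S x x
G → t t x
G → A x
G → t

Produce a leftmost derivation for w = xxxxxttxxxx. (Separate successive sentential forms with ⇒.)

S⇒ASx⇒SxxSx⇒StGxxSx⇒ASxtGxxSx⇒SxxSxtGxxSx⇒xxxSxtGxxSx⇒xxxxxtGxxSx⇒xxxxxttxxSx⇒xxxxxttxxxx

S ⇒ ASx   [S → A S x]
ASx ⇒ SxxSx   [A → S x x]
SxxSx ⇒ StGxxSx   [S → S t G]
StGxxSx ⇒ ASxtGxxSx   [S → A S x]
ASxtGxxSx ⇒ SxxSxtGxxSx   [A → S x x]
SxxSxtGxxSx ⇒ xxxSxtGxxSx   [S → x]
xxxSxtGxxSx ⇒ xxxxxtGxxSx   [S → x]
xxxxxtGxxSx ⇒ xxxxxttxxSx   [G → t]
xxxxxttxxSx ⇒ xxxxxttxxxx   [S → x]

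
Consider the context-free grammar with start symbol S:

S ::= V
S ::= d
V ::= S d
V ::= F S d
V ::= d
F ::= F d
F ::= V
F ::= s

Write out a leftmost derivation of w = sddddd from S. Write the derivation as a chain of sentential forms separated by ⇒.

S ⇒ V ⇒ FSd ⇒ FdSd ⇒ FddSd ⇒ FdddSd ⇒ sdddSd ⇒ sddddd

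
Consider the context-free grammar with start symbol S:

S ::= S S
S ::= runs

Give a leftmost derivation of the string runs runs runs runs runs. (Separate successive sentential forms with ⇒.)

S ⇒ S S   [S ::= S S]
S S ⇒ S S S   [S ::= S S]
S S S ⇒ S S S S   [S ::= S S]
S S S S ⇒ S S S S S   [S ::= S S]
S S S S S ⇒ runs S S S S   [S ::= runs]
runs S S S S ⇒ runs runs S S S   [S ::= runs]
runs runs S S S ⇒ runs runs runs S S   [S ::= runs]
runs runs runs S S ⇒ runs runs runs runs S   [S ::= runs]
runs runs runs runs S ⇒ runs runs runs runs runs   [S ::= runs]

S ⇒ S S ⇒ S S S ⇒ S S S S ⇒ S S S S S ⇒ runs S S S S ⇒ runs runs S S S ⇒ runs runs runs S S ⇒ runs runs runs runs S ⇒ runs runs runs runs runs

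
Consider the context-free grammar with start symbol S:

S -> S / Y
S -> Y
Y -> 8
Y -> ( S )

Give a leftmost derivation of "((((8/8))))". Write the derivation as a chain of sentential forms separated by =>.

S=>Y=>(S)=>(Y)=>((S))=>((Y))=>(((S)))=>(((Y)))=>((((S))))=>((((S/Y))))=>((((Y/Y))))=>((((8/Y))))=>((((8/8))))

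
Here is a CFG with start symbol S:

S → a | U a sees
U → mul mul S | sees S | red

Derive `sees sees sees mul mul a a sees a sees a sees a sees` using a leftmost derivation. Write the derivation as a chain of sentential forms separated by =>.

S => U a sees => sees S a sees => sees U a sees a sees => sees sees S a sees a sees => sees sees U a sees a sees a sees => sees sees sees S a sees a sees a sees => sees sees sees U a sees a sees a sees a sees => sees sees sees mul mul S a sees a sees a sees a sees => sees sees sees mul mul a a sees a sees a sees a sees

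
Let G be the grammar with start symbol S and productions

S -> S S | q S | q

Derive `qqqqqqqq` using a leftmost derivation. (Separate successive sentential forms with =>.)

S => SS   [S -> S S]
SS => qSS   [S -> q S]
qSS => qSSS   [S -> S S]
qSSS => qqSSS   [S -> q S]
qqSSS => qqSSSS   [S -> S S]
qqSSSS => qqqSSSS   [S -> q S]
qqqSSSS => qqqqSSS   [S -> q]
qqqqSSS => qqqqSSSS   [S -> S S]
qqqqSSSS => qqqqqSSS   [S -> q]
qqqqqSSS => qqqqqqSS   [S -> q]
qqqqqqSS => qqqqqqqS   [S -> q]
qqqqqqqS => qqqqqqqq   [S -> q]

S => SS => qSS => qSSS => qqSSS => qqSSSS => qqqSSSS => qqqqSSS => qqqqSSSS => qqqqqSSS => qqqqqqSS => qqqqqqqS => qqqqqqqq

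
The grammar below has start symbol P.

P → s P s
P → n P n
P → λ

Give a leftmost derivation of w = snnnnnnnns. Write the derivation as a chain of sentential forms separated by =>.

P=>sPs=>snPns=>snnPnns=>snnnPnnns=>snnnnPnnnns=>snnnnnnnns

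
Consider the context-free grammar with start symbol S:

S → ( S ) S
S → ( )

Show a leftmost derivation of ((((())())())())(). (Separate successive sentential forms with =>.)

S => (S)S   [S → ( S ) S]
(S)S => ((S)S)S   [S → ( S ) S]
((S)S)S => (((S)S)S)S   [S → ( S ) S]
(((S)S)S)S => ((((S)S)S)S)S   [S → ( S ) S]
((((S)S)S)S)S => ((((())S)S)S)S   [S → ( )]
((((())S)S)S)S => ((((())())S)S)S   [S → ( )]
((((())())S)S)S => ((((())())())S)S   [S → ( )]
((((())())())S)S => ((((())())())())S   [S → ( )]
((((())())())())S => ((((())())())())()   [S → ( )]

S => (S)S => ((S)S)S => (((S)S)S)S => ((((S)S)S)S)S => ((((())S)S)S)S => ((((())())S)S)S => ((((())())())S)S => ((((())())())())S => ((((())())())())()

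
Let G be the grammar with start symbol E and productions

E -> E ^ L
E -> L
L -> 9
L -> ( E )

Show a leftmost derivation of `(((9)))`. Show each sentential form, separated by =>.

E=>L=>(E)=>(L)=>((E))=>((L))=>(((E)))=>(((L)))=>(((9)))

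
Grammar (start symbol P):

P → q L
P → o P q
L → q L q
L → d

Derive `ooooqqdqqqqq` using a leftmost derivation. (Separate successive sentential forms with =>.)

P => oPq   [P → o P q]
oPq => ooPqq   [P → o P q]
ooPqq => oooPqqq   [P → o P q]
oooPqqq => ooooPqqqq   [P → o P q]
ooooPqqqq => ooooqLqqqq   [P → q L]
ooooqLqqqq => ooooqqLqqqqq   [L → q L q]
ooooqqLqqqqq => ooooqqdqqqqq   [L → d]

P=>oPq=>ooPqq=>oooPqqq=>ooooPqqqq=>ooooqLqqqq=>ooooqqLqqqqq=>ooooqqdqqqqq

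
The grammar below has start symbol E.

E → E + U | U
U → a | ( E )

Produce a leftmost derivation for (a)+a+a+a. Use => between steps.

E => E+U => E+U+U => E+U+U+U => U+U+U+U => (E)+U+U+U => (U)+U+U+U => (a)+U+U+U => (a)+a+U+U => (a)+a+a+U => (a)+a+a+a

E => E+U   [E → E + U]
E+U => E+U+U   [E → E + U]
E+U+U => E+U+U+U   [E → E + U]
E+U+U+U => U+U+U+U   [E → U]
U+U+U+U => (E)+U+U+U   [U → ( E )]
(E)+U+U+U => (U)+U+U+U   [E → U]
(U)+U+U+U => (a)+U+U+U   [U → a]
(a)+U+U+U => (a)+a+U+U   [U → a]
(a)+a+U+U => (a)+a+a+U   [U → a]
(a)+a+a+U => (a)+a+a+a   [U → a]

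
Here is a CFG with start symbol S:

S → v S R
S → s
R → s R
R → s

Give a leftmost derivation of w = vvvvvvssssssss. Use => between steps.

S => vSR => vvSRR => vvvSRRR => vvvvSRRRR => vvvvvSRRRRR => vvvvvvSRRRRRR => vvvvvvsRRRRRR => vvvvvvssRRRRR => vvvvvvsssRRRRR => vvvvvvssssRRRR => vvvvvvsssssRRR => vvvvvvssssssRR => vvvvvvsssssssR => vvvvvvssssssss

S => vSR   [S → v S R]
vSR => vvSRR   [S → v S R]
vvSRR => vvvSRRR   [S → v S R]
vvvSRRR => vvvvSRRRR   [S → v S R]
vvvvSRRRR => vvvvvSRRRRR   [S → v S R]
vvvvvSRRRRR => vvvvvvSRRRRRR   [S → v S R]
vvvvvvSRRRRRR => vvvvvvsRRRRRR   [S → s]
vvvvvvsRRRRRR => vvvvvvssRRRRR   [R → s]
vvvvvvssRRRRR => vvvvvvsssRRRRR   [R → s R]
vvvvvvsssRRRRR => vvvvvvssssRRRR   [R → s]
vvvvvvssssRRRR => vvvvvvsssssRRR   [R → s]
vvvvvvsssssRRR => vvvvvvssssssRR   [R → s]
vvvvvvssssssRR => vvvvvvsssssssR   [R → s]
vvvvvvsssssssR => vvvvvvssssssss   [R → s]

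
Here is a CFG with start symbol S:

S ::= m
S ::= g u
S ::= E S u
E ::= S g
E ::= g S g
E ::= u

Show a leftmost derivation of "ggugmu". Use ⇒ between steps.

S⇒ESu⇒gSgSu⇒ggugSu⇒ggugmu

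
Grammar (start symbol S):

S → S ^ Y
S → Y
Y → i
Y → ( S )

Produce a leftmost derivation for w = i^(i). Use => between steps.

S=>S^Y=>Y^Y=>i^Y=>i^(S)=>i^(Y)=>i^(i)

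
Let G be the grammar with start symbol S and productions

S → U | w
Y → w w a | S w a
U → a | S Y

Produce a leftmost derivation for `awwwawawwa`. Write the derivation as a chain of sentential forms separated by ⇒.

S⇒U⇒SY⇒UY⇒SYY⇒UYY⇒aYY⇒aSwaY⇒aUwaY⇒aSYwaY⇒awYwaY⇒awSwawaY⇒awwwawaY⇒awwwawaSwa⇒awwwawawwa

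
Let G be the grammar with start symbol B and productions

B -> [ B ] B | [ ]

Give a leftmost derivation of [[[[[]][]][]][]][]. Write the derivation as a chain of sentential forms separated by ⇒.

B ⇒ [B]B   [B -> [ B ] B]
[B]B ⇒ [[B]B]B   [B -> [ B ] B]
[[B]B]B ⇒ [[[B]B]B]B   [B -> [ B ] B]
[[[B]B]B]B ⇒ [[[[B]B]B]B]B   [B -> [ B ] B]
[[[[B]B]B]B]B ⇒ [[[[[]]B]B]B]B   [B -> [ ]]
[[[[[]]B]B]B]B ⇒ [[[[[]][]]B]B]B   [B -> [ ]]
[[[[[]][]]B]B]B ⇒ [[[[[]][]][]]B]B   [B -> [ ]]
[[[[[]][]][]]B]B ⇒ [[[[[]][]][]][]]B   [B -> [ ]]
[[[[[]][]][]][]]B ⇒ [[[[[]][]][]][]][]   [B -> [ ]]

B⇒[B]B⇒[[B]B]B⇒[[[B]B]B]B⇒[[[[B]B]B]B]B⇒[[[[[]]B]B]B]B⇒[[[[[]][]]B]B]B⇒[[[[[]][]][]]B]B⇒[[[[[]][]][]][]]B⇒[[[[[]][]][]][]][]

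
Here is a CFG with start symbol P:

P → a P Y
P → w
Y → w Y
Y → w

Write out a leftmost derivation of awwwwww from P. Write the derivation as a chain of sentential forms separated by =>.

P => aPY   [P → a P Y]
aPY => awY   [P → w]
awY => awwY   [Y → w Y]
awwY => awwwY   [Y → w Y]
awwwY => awwwwY   [Y → w Y]
awwwwY => awwwwwY   [Y → w Y]
awwwwwY => awwwwww   [Y → w]

P => aPY => awY => awwY => awwwY => awwwwY => awwwwwY => awwwwww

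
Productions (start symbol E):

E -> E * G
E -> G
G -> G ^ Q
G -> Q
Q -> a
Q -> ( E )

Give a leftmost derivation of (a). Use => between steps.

E => G => Q => (E) => (G) => (Q) => (a)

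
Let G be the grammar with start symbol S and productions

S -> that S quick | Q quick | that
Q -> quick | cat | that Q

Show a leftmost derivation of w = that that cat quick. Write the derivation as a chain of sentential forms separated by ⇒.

S ⇒ Q quick ⇒ that Q quick ⇒ that that Q quick ⇒ that that cat quick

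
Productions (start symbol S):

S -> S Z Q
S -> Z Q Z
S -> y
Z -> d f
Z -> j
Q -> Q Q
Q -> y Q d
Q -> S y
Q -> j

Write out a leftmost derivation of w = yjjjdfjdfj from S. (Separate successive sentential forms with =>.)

S => SZQ => SZQZQ => SZQZQZQ => yZQZQZQ => yjQZQZQ => yjQQZQZQ => yjjQZQZQ => yjjjZQZQ => yjjjdfQZQ => yjjjdfjZQ => yjjjdfjdfQ => yjjjdfjdfj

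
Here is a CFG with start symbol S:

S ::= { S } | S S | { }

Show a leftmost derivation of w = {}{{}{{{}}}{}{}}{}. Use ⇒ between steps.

S⇒SS⇒{}S⇒{}SS⇒{}{S}S⇒{}{SS}S⇒{}{{}S}S⇒{}{{}SS}S⇒{}{{}SSS}S⇒{}{{}{S}SS}S⇒{}{{}{{S}}SS}S⇒{}{{}{{{}}}SS}S⇒{}{{}{{{}}}{}S}S⇒{}{{}{{{}}}{}{}}S⇒{}{{}{{{}}}{}{}}{}

S ⇒ SS   [S ::= S S]
SS ⇒ {}S   [S ::= { }]
{}S ⇒ {}SS   [S ::= S S]
{}SS ⇒ {}{S}S   [S ::= { S }]
{}{S}S ⇒ {}{SS}S   [S ::= S S]
{}{SS}S ⇒ {}{{}S}S   [S ::= { }]
{}{{}S}S ⇒ {}{{}SS}S   [S ::= S S]
{}{{}SS}S ⇒ {}{{}SSS}S   [S ::= S S]
{}{{}SSS}S ⇒ {}{{}{S}SS}S   [S ::= { S }]
{}{{}{S}SS}S ⇒ {}{{}{{S}}SS}S   [S ::= { S }]
{}{{}{{S}}SS}S ⇒ {}{{}{{{}}}SS}S   [S ::= { }]
{}{{}{{{}}}SS}S ⇒ {}{{}{{{}}}{}S}S   [S ::= { }]
{}{{}{{{}}}{}S}S ⇒ {}{{}{{{}}}{}{}}S   [S ::= { }]
{}{{}{{{}}}{}{}}S ⇒ {}{{}{{{}}}{}{}}{}   [S ::= { }]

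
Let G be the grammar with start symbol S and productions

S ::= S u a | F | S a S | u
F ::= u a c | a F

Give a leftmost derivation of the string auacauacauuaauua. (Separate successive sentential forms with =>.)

S => SaS => SaSaS => SaSaSaS => FaSaSaS => aFaSaSaS => auacaSaSaS => auacaFaSaS => auacauacaSaS => auacauacaSuaaS => auacauacauuaaS => auacauacauuaaSua => auacauacauuaauua

S => SaS   [S ::= S a S]
SaS => SaSaS   [S ::= S a S]
SaSaS => SaSaSaS   [S ::= S a S]
SaSaSaS => FaSaSaS   [S ::= F]
FaSaSaS => aFaSaSaS   [F ::= a F]
aFaSaSaS => auacaSaSaS   [F ::= u a c]
auacaSaSaS => auacaFaSaS   [S ::= F]
auacaFaSaS => auacauacaSaS   [F ::= u a c]
auacauacaSaS => auacauacaSuaaS   [S ::= S u a]
auacauacaSuaaS => auacauacauuaaS   [S ::= u]
auacauacauuaaS => auacauacauuaaSua   [S ::= S u a]
auacauacauuaaSua => auacauacauuaauua   [S ::= u]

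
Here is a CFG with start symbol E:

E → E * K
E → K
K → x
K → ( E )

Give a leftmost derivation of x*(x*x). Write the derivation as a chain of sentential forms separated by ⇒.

E ⇒ E*K   [E → E * K]
E*K ⇒ K*K   [E → K]
K*K ⇒ x*K   [K → x]
x*K ⇒ x*(E)   [K → ( E )]
x*(E) ⇒ x*(E*K)   [E → E * K]
x*(E*K) ⇒ x*(K*K)   [E → K]
x*(K*K) ⇒ x*(x*K)   [K → x]
x*(x*K) ⇒ x*(x*x)   [K → x]

E ⇒ E*K ⇒ K*K ⇒ x*K ⇒ x*(E) ⇒ x*(E*K) ⇒ x*(K*K) ⇒ x*(x*K) ⇒ x*(x*x)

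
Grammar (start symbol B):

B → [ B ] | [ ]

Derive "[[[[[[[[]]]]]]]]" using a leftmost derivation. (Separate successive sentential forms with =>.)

B => [B] => [[B]] => [[[B]]] => [[[[B]]]] => [[[[[B]]]]] => [[[[[[B]]]]]] => [[[[[[[B]]]]]]] => [[[[[[[[]]]]]]]]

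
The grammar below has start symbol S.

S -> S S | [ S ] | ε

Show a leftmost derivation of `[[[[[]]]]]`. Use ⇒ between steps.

S⇒SS⇒[S]S⇒[SS]S⇒[SSS]S⇒[[S]SS]S⇒[[[S]]SS]S⇒[[[[S]]]SS]S⇒[[[[SS]]]SS]S⇒[[[[[S]S]]]SS]S⇒[[[[[]S]]]SS]S⇒[[[[[]]]]SS]S⇒[[[[[]]]]S]S⇒[[[[[]]]]]S⇒[[[[[]]]]]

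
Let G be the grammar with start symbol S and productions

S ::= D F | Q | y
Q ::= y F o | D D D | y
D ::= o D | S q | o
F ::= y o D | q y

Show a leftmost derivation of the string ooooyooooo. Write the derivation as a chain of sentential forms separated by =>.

S => DF => oDF => ooDF => oooDF => ooooF => ooooyoD => ooooyooD => ooooyoooD => ooooyooooD => ooooyooooo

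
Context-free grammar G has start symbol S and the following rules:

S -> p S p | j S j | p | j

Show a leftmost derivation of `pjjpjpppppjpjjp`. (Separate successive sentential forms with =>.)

S => pSp => pjSjp => pjjSjjp => pjjpSpjjp => pjjpjSjpjjp => pjjpjpSpjpjjp => pjjpjppSppjpjjp => pjjpjpppppjpjjp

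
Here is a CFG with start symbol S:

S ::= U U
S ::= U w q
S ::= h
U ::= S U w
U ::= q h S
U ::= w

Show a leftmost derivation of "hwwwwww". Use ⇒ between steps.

S ⇒ UU   [S ::= U U]
UU ⇒ SUwU   [U ::= S U w]
SUwU ⇒ UUUwU   [S ::= U U]
UUUwU ⇒ SUwUUwU   [U ::= S U w]
SUwUUwU ⇒ hUwUUwU   [S ::= h]
hUwUUwU ⇒ hwwUUwU   [U ::= w]
hwwUUwU ⇒ hwwwUwU   [U ::= w]
hwwwUwU ⇒ hwwwwwU   [U ::= w]
hwwwwwU ⇒ hwwwwww   [U ::= w]

S ⇒ UU ⇒ SUwU ⇒ UUUwU ⇒ SUwUUwU ⇒ hUwUUwU ⇒ hwwUUwU ⇒ hwwwUwU ⇒ hwwwwwU ⇒ hwwwwww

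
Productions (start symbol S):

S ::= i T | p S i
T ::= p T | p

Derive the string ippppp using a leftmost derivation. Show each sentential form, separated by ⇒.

S ⇒ iT   [S ::= i T]
iT ⇒ ipT   [T ::= p T]
ipT ⇒ ippT   [T ::= p T]
ippT ⇒ ipppT   [T ::= p T]
ipppT ⇒ ippppT   [T ::= p T]
ippppT ⇒ ippppp   [T ::= p]

S⇒iT⇒ipT⇒ippT⇒ipppT⇒ippppT⇒ippppp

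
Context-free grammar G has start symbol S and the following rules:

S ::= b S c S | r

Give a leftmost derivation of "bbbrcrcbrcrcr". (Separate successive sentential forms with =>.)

S => bScS => bbScScS => bbbScScScS => bbbrcScScS => bbbrcrcScS => bbbrcrcbScScS => bbbrcrcbrcScS => bbbrcrcbrcrcS => bbbrcrcbrcrcr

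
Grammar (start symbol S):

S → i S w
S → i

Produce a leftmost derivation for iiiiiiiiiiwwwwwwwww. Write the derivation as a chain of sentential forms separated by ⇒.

S ⇒ iSw ⇒ iiSww ⇒ iiiSwww ⇒ iiiiSwwww ⇒ iiiiiSwwwww ⇒ iiiiiiSwwwwww ⇒ iiiiiiiSwwwwwww ⇒ iiiiiiiiSwwwwwwww ⇒ iiiiiiiiiSwwwwwwwww ⇒ iiiiiiiiiiwwwwwwwww

S ⇒ iSw   [S → i S w]
iSw ⇒ iiSww   [S → i S w]
iiSww ⇒ iiiSwww   [S → i S w]
iiiSwww ⇒ iiiiSwwww   [S → i S w]
iiiiSwwww ⇒ iiiiiSwwwww   [S → i S w]
iiiiiSwwwww ⇒ iiiiiiSwwwwww   [S → i S w]
iiiiiiSwwwwww ⇒ iiiiiiiSwwwwwww   [S → i S w]
iiiiiiiSwwwwwww ⇒ iiiiiiiiSwwwwwwww   [S → i S w]
iiiiiiiiSwwwwwwww ⇒ iiiiiiiiiSwwwwwwwww   [S → i S w]
iiiiiiiiiSwwwwwwwww ⇒ iiiiiiiiiiwwwwwwwww   [S → i]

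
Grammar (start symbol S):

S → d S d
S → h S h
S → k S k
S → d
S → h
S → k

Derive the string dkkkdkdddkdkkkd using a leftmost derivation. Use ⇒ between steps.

S ⇒ dSd   [S → d S d]
dSd ⇒ dkSkd   [S → k S k]
dkSkd ⇒ dkkSkkd   [S → k S k]
dkkSkkd ⇒ dkkkSkkkd   [S → k S k]
dkkkSkkkd ⇒ dkkkdSdkkkd   [S → d S d]
dkkkdSdkkkd ⇒ dkkkdkSkdkkkd   [S → k S k]
dkkkdkSkdkkkd ⇒ dkkkdkdSdkdkkkd   [S → d S d]
dkkkdkdSdkdkkkd ⇒ dkkkdkdddkdkkkd   [S → d]

S ⇒ dSd ⇒ dkSkd ⇒ dkkSkkd ⇒ dkkkSkkkd ⇒ dkkkdSdkkkd ⇒ dkkkdkSkdkkkd ⇒ dkkkdkdSdkdkkkd ⇒ dkkkdkdddkdkkkd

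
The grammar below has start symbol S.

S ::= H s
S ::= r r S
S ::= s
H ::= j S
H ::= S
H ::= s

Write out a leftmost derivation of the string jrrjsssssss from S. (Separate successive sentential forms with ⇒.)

S ⇒ Hs   [S ::= H s]
Hs ⇒ jSs   [H ::= j S]
jSs ⇒ jrrSs   [S ::= r r S]
jrrSs ⇒ jrrHss   [S ::= H s]
jrrHss ⇒ jrrSss   [H ::= S]
jrrSss ⇒ jrrHsss   [S ::= H s]
jrrHsss ⇒ jrrjSsss   [H ::= j S]
jrrjSsss ⇒ jrrjHssss   [S ::= H s]
jrrjHssss ⇒ jrrjSssss   [H ::= S]
jrrjSssss ⇒ jrrjHsssss   [S ::= H s]
jrrjHsssss ⇒ jrrjSsssss   [H ::= S]
jrrjSsssss ⇒ jrrjHssssss   [S ::= H s]
jrrjHssssss ⇒ jrrjSssssss   [H ::= S]
jrrjSssssss ⇒ jrrjsssssss   [S ::= s]

S ⇒ Hs ⇒ jSs ⇒ jrrSs ⇒ jrrHss ⇒ jrrSss ⇒ jrrHsss ⇒ jrrjSsss ⇒ jrrjHssss ⇒ jrrjSssss ⇒ jrrjHsssss ⇒ jrrjSsssss ⇒ jrrjHssssss ⇒ jrrjSssssss ⇒ jrrjsssssss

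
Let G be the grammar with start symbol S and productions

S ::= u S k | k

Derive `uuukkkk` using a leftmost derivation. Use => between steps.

S => uSk => uuSkk => uuuSkkk => uuukkkk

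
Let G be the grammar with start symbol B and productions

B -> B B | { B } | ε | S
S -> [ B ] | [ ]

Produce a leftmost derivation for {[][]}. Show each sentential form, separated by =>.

B => {B} => {BB} => {BBB} => {BBBB} => {SBBB} => {[]BBB} => {[]SBB} => {[][]BB} => {[][]B} => {[][]}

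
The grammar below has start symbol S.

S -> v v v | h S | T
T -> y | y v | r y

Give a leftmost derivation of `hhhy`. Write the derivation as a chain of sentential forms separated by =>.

S => hS => hhS => hhhS => hhhT => hhhy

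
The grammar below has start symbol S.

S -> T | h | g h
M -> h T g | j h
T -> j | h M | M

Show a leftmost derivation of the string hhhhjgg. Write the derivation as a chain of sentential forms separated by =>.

S => T => hM => hhTg => hhhMg => hhhhTgg => hhhhjgg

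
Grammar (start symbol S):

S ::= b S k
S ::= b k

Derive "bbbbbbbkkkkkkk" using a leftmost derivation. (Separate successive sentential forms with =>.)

S => bSk => bbSkk => bbbSkkk => bbbbSkkkk => bbbbbSkkkkk => bbbbbbSkkkkkk => bbbbbbbkkkkkkk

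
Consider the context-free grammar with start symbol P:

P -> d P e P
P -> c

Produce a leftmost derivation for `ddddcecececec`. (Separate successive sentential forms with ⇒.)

P⇒dPeP⇒ddPePeP⇒dddPePePeP⇒ddddPePePePeP⇒ddddcePePePeP⇒ddddcecePePeP⇒ddddcececePeP⇒ddddcecececeP⇒ddddcecececec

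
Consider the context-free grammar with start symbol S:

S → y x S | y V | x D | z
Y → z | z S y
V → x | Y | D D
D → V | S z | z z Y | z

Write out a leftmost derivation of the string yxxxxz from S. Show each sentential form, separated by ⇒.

S⇒yxS⇒yxxD⇒yxxSz⇒yxxxDz⇒yxxxVz⇒yxxxxz

S ⇒ yxS   [S → y x S]
yxS ⇒ yxxD   [S → x D]
yxxD ⇒ yxxSz   [D → S z]
yxxSz ⇒ yxxxDz   [S → x D]
yxxxDz ⇒ yxxxVz   [D → V]
yxxxVz ⇒ yxxxxz   [V → x]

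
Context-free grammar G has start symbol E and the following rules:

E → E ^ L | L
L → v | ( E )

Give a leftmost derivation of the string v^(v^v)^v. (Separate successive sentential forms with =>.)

E=>E^L=>E^L^L=>L^L^L=>v^L^L=>v^(E)^L=>v^(E^L)^L=>v^(L^L)^L=>v^(v^L)^L=>v^(v^v)^L=>v^(v^v)^v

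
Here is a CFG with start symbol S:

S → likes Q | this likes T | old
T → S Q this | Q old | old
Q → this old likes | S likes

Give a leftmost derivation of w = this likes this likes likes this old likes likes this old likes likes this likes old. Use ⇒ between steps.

S ⇒ this likes T ⇒ this likes Q old ⇒ this likes S likes old ⇒ this likes this likes T likes old ⇒ this likes this likes S Q this likes old ⇒ this likes this likes likes Q Q this likes old ⇒ this likes this likes likes this old likes Q this likes old ⇒ this likes this likes likes this old likes S likes this likes old ⇒ this likes this likes likes this old likes likes Q likes this likes old ⇒ this likes this likes likes this old likes likes this old likes likes this likes old

S ⇒ this likes T   [S → this likes T]
this likes T ⇒ this likes Q old   [T → Q old]
this likes Q old ⇒ this likes S likes old   [Q → S likes]
this likes S likes old ⇒ this likes this likes T likes old   [S → this likes T]
this likes this likes T likes old ⇒ this likes this likes S Q this likes old   [T → S Q this]
this likes this likes S Q this likes old ⇒ this likes this likes likes Q Q this likes old   [S → likes Q]
this likes this likes likes Q Q this likes old ⇒ this likes this likes likes this old likes Q this likes old   [Q → this old likes]
this likes this likes likes this old likes Q this likes old ⇒ this likes this likes likes this old likes S likes this likes old   [Q → S likes]
this likes this likes likes this old likes S likes this likes old ⇒ this likes this likes likes this old likes likes Q likes this likes old   [S → likes Q]
this likes this likes likes this old likes likes Q likes this likes old ⇒ this likes this likes likes this old likes likes this old likes likes this likes old   [Q → this old likes]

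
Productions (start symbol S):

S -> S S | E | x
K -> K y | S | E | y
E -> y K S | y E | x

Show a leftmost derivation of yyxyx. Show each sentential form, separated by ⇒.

S ⇒ E ⇒ yE ⇒ yyKS ⇒ yyKyS ⇒ yyEyS ⇒ yyxyS ⇒ yyxyx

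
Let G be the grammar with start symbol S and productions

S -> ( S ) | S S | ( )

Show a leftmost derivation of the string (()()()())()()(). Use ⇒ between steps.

S ⇒ SS   [S -> S S]
SS ⇒ SSS   [S -> S S]
SSS ⇒ SSSS   [S -> S S]
SSSS ⇒ (S)SSS   [S -> ( S )]
(S)SSS ⇒ (SS)SSS   [S -> S S]
(SS)SSS ⇒ (SSS)SSS   [S -> S S]
(SSS)SSS ⇒ (SSSS)SSS   [S -> S S]
(SSSS)SSS ⇒ (()SSS)SSS   [S -> ( )]
(()SSS)SSS ⇒ (()()SS)SSS   [S -> ( )]
(()()SS)SSS ⇒ (()()()S)SSS   [S -> ( )]
(()()()S)SSS ⇒ (()()()())SSS   [S -> ( )]
(()()()())SSS ⇒ (()()()())()SS   [S -> ( )]
(()()()())()SS ⇒ (()()()())()()S   [S -> ( )]
(()()()())()()S ⇒ (()()()())()()()   [S -> ( )]

S ⇒ SS ⇒ SSS ⇒ SSSS ⇒ (S)SSS ⇒ (SS)SSS ⇒ (SSS)SSS ⇒ (SSSS)SSS ⇒ (()SSS)SSS ⇒ (()()SS)SSS ⇒ (()()()S)SSS ⇒ (()()()())SSS ⇒ (()()()())()SS ⇒ (()()()())()()S ⇒ (()()()())()()()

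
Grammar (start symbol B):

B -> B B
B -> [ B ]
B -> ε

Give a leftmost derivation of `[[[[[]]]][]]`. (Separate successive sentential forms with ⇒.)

B ⇒ [B] ⇒ [BB] ⇒ [[B]B] ⇒ [[[B]]B] ⇒ [[[[B]]]B] ⇒ [[[[[B]]]]B] ⇒ [[[[[]]]]B] ⇒ [[[[[]]]][B]] ⇒ [[[[[]]]][]]

B ⇒ [B]   [B -> [ B ]]
[B] ⇒ [BB]   [B -> B B]
[BB] ⇒ [[B]B]   [B -> [ B ]]
[[B]B] ⇒ [[[B]]B]   [B -> [ B ]]
[[[B]]B] ⇒ [[[[B]]]B]   [B -> [ B ]]
[[[[B]]]B] ⇒ [[[[[B]]]]B]   [B -> [ B ]]
[[[[[B]]]]B] ⇒ [[[[[]]]]B]   [B -> ε]
[[[[[]]]]B] ⇒ [[[[[]]]][B]]   [B -> [ B ]]
[[[[[]]]][B]] ⇒ [[[[[]]]][]]   [B -> ε]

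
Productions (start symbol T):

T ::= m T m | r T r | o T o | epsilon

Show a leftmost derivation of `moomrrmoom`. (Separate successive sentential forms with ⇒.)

T ⇒ mTm   [T ::= m T m]
mTm ⇒ moTom   [T ::= o T o]
moTom ⇒ mooToom   [T ::= o T o]
mooToom ⇒ moomTmoom   [T ::= m T m]
moomTmoom ⇒ moomrTrmoom   [T ::= r T r]
moomrTrmoom ⇒ moomrrmoom   [T ::= epsilon]

T ⇒ mTm ⇒ moTom ⇒ mooToom ⇒ moomTmoom ⇒ moomrTrmoom ⇒ moomrrmoom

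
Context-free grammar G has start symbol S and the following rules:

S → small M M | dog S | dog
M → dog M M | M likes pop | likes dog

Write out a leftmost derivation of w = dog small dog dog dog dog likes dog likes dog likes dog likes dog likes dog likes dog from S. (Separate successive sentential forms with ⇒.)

S ⇒ dog S ⇒ dog small M M ⇒ dog small dog M M M ⇒ dog small dog dog M M M M ⇒ dog small dog dog dog M M M M M ⇒ dog small dog dog dog dog M M M M M M ⇒ dog small dog dog dog dog likes dog M M M M M ⇒ dog small dog dog dog dog likes dog likes dog M M M M ⇒ dog small dog dog dog dog likes dog likes dog likes dog M M M ⇒ dog small dog dog dog dog likes dog likes dog likes dog likes dog M M ⇒ dog small dog dog dog dog likes dog likes dog likes dog likes dog likes dog M ⇒ dog small dog dog dog dog likes dog likes dog likes dog likes dog likes dog likes dog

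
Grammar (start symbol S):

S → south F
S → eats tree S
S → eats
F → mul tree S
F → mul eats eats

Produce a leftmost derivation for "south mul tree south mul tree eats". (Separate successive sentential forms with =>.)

S => south F => south mul tree S => south mul tree south F => south mul tree south mul tree S => south mul tree south mul tree eats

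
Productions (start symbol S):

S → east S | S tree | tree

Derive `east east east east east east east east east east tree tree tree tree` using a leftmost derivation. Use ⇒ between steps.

S ⇒ S tree   [S → S tree]
S tree ⇒ east S tree   [S → east S]
east S tree ⇒ east east S tree   [S → east S]
east east S tree ⇒ east east east S tree   [S → east S]
east east east S tree ⇒ east east east east S tree   [S → east S]
east east east east S tree ⇒ east east east east east S tree   [S → east S]
east east east east east S tree ⇒ east east east east east S tree tree   [S → S tree]
east east east east east S tree tree ⇒ east east east east east S tree tree tree   [S → S tree]
east east east east east S tree tree tree ⇒ east east east east east east S tree tree tree   [S → east S]
east east east east east east S tree tree tree ⇒ east east east east east east east S tree tree tree   [S → east S]
east east east east east east east S tree tree tree ⇒ east east east east east east east east S tree tree tree   [S → east S]
east east east east east east east east S tree tree tree ⇒ east east east east east east east east east S tree tree tree   [S → east S]
east east east east east east east east east S tree tree tree ⇒ east east east east east east east east east east S tree tree tree   [S → east S]
east east east east east east east east east east S tree tree tree ⇒ east east east east east east east east east east tree tree tree tree   [S → tree]

S ⇒ S tree ⇒ east S tree ⇒ east east S tree ⇒ east east east S tree ⇒ east east east east S tree ⇒ east east east east east S tree ⇒ east east east east east S tree tree ⇒ east east east east east S tree tree tree ⇒ east east east east east east S tree tree tree ⇒ east east east east east east east S tree tree tree ⇒ east east east east east east east east S tree tree tree ⇒ east east east east east east east east east S tree tree tree ⇒ east east east east east east east east east east S tree tree tree ⇒ east east east east east east east east east east tree tree tree tree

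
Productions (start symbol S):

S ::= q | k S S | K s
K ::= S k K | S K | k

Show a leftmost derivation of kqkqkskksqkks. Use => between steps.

S => Ks => SkKs => kSSkKs => kKsSkKs => kSkKsSkKs => kKskKsSkKs => kSkKskKsSkKs => kqkKskKsSkKs => kqkSKskKsSkKs => kqkqKskKsSkKs => kqkqkskKsSkKs => kqkqkskksSkKs => kqkqkskksqkKs => kqkqkskksqkks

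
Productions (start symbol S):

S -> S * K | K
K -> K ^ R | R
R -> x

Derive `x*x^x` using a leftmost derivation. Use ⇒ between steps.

S ⇒ S*K   [S -> S * K]
S*K ⇒ K*K   [S -> K]
K*K ⇒ R*K   [K -> R]
R*K ⇒ x*K   [R -> x]
x*K ⇒ x*K^R   [K -> K ^ R]
x*K^R ⇒ x*R^R   [K -> R]
x*R^R ⇒ x*x^R   [R -> x]
x*x^R ⇒ x*x^x   [R -> x]

S⇒S*K⇒K*K⇒R*K⇒x*K⇒x*K^R⇒x*R^R⇒x*x^R⇒x*x^x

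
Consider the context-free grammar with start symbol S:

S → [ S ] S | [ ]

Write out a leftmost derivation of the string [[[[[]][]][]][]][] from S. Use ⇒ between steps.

S ⇒ [S]S ⇒ [[S]S]S ⇒ [[[S]S]S]S ⇒ [[[[S]S]S]S]S ⇒ [[[[[]]S]S]S]S ⇒ [[[[[]][]]S]S]S ⇒ [[[[[]][]][]]S]S ⇒ [[[[[]][]][]][]]S ⇒ [[[[[]][]][]][]][]

S ⇒ [S]S   [S → [ S ] S]
[S]S ⇒ [[S]S]S   [S → [ S ] S]
[[S]S]S ⇒ [[[S]S]S]S   [S → [ S ] S]
[[[S]S]S]S ⇒ [[[[S]S]S]S]S   [S → [ S ] S]
[[[[S]S]S]S]S ⇒ [[[[[]]S]S]S]S   [S → [ ]]
[[[[[]]S]S]S]S ⇒ [[[[[]][]]S]S]S   [S → [ ]]
[[[[[]][]]S]S]S ⇒ [[[[[]][]][]]S]S   [S → [ ]]
[[[[[]][]][]]S]S ⇒ [[[[[]][]][]][]]S   [S → [ ]]
[[[[[]][]][]][]]S ⇒ [[[[[]][]][]][]][]   [S → [ ]]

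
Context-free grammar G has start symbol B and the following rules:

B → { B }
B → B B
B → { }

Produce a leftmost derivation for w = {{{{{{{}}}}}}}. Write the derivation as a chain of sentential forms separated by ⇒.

B ⇒ {B}   [B → { B }]
{B} ⇒ {{B}}   [B → { B }]
{{B}} ⇒ {{{B}}}   [B → { B }]
{{{B}}} ⇒ {{{{B}}}}   [B → { B }]
{{{{B}}}} ⇒ {{{{{B}}}}}   [B → { B }]
{{{{{B}}}}} ⇒ {{{{{{B}}}}}}   [B → { B }]
{{{{{{B}}}}}} ⇒ {{{{{{{}}}}}}}   [B → { }]

B ⇒ {B} ⇒ {{B}} ⇒ {{{B}}} ⇒ {{{{B}}}} ⇒ {{{{{B}}}}} ⇒ {{{{{{B}}}}}} ⇒ {{{{{{{}}}}}}}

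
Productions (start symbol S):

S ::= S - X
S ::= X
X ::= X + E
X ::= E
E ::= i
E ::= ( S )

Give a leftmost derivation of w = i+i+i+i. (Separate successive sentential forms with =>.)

S => X   [S ::= X]
X => X+E   [X ::= X + E]
X+E => X+E+E   [X ::= X + E]
X+E+E => X+E+E+E   [X ::= X + E]
X+E+E+E => E+E+E+E   [X ::= E]
E+E+E+E => i+E+E+E   [E ::= i]
i+E+E+E => i+i+E+E   [E ::= i]
i+i+E+E => i+i+i+E   [E ::= i]
i+i+i+E => i+i+i+i   [E ::= i]

S => X => X+E => X+E+E => X+E+E+E => E+E+E+E => i+E+E+E => i+i+E+E => i+i+i+E => i+i+i+i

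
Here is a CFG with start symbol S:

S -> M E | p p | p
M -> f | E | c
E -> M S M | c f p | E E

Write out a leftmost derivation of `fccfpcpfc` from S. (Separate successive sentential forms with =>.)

S => ME   [S -> M E]
ME => fE   [M -> f]
fE => fMSM   [E -> M S M]
fMSM => fcSM   [M -> c]
fcSM => fcMEM   [S -> M E]
fcMEM => fcEEM   [M -> E]
fcEEM => fccfpEM   [E -> c f p]
fccfpEM => fccfpMSMM   [E -> M S M]
fccfpMSMM => fccfpcSMM   [M -> c]
fccfpcSMM => fccfpcpMM   [S -> p]
fccfpcpMM => fccfpcpfM   [M -> f]
fccfpcpfM => fccfpcpfc   [M -> c]

S => ME => fE => fMSM => fcSM => fcMEM => fcEEM => fccfpEM => fccfpMSMM => fccfpcSMM => fccfpcpMM => fccfpcpfM => fccfpcpfc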